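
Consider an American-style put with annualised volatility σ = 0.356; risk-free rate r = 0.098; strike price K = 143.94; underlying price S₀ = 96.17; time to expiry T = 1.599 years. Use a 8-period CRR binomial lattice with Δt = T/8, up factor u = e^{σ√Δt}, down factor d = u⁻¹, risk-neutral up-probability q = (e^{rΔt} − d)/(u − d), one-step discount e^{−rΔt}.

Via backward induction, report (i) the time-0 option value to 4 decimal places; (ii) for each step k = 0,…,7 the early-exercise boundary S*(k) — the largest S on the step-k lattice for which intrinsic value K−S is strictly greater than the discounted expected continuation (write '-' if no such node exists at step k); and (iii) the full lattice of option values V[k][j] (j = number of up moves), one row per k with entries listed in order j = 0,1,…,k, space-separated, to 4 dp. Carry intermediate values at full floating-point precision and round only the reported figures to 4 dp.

Δt=0.19987  u=1.17252  d=0.85286  q=0.52217  discount=0.98060
step 8 (expiry): payoffs max(K−S,0) = 117.0205 106.9308 93.0593 73.9886 47.7700 11.7244 0.0000 0.0000 0.0000
step 7: (k=7,j=0): S=31.5638, (K−S)⁺=112.3762, hold=109.5842 ⇒ V=112.3762 exercise | (k=7,j=1): S=43.3942, (K−S)⁺=100.5458, hold=97.7538 ⇒ V=100.5458 exercise | (k=7,j=2): S=59.6589, (K−S)⁺=84.2811, hold=81.4891 ⇒ V=84.2811 exercise | (k=7,j=3): S=82.0197, (K−S)⁺=61.9203, hold=59.1283 ⇒ V=61.9203 exercise | (k=7,j=4): S=112.7616, (K−S)⁺=31.1784, hold=28.3864 ⇒ V=31.1784 exercise | (k=7,j=5): S=155.0259, (K−S)⁺=0.0000, hold=5.4935 ⇒ V=5.4935 continue | (k=7,j=6): S=213.1314, (K−S)⁺=0.0000, hold=0.0000 ⇒ V=0.0000 continue | (k=7,j=7): S=293.0155, (K−S)⁺=0.0000, hold=0.0000 ⇒ V=0.0000 continue  boundary S*=112.7616
step 6: (k=6,j=0): S=37.0092, (K−S)⁺=106.9308, hold=104.1387 ⇒ V=106.9308 exercise | (k=6,j=1): S=50.8807, (K−S)⁺=93.0593, hold=90.2672 ⇒ V=93.0593 exercise | (k=6,j=2): S=69.9514, (K−S)⁺=73.9886, hold=71.1966 ⇒ V=73.9886 exercise | (k=6,j=3): S=96.1700, (K−S)⁺=47.7700, hold=44.9780 ⇒ V=47.7700 exercise | (k=6,j=4): S=132.2156, (K−S)⁺=11.7244, hold=17.4218 ⇒ V=17.4218 continue | (k=6,j=5): S=181.7715, (K−S)⁺=0.0000, hold=2.5740 ⇒ V=2.5740 continue | (k=6,j=6): S=249.9016, (K−S)⁺=0.0000, hold=0.0000 ⇒ V=0.0000 continue  boundary S*=96.1700
step 5: (k=5,j=0): S=43.3942, (K−S)⁺=100.5458, hold=97.7538 ⇒ V=100.5458 exercise | (k=5,j=1): S=59.6589, (K−S)⁺=84.2811, hold=81.4891 ⇒ V=84.2811 exercise | (k=5,j=2): S=82.0197, (K−S)⁺=61.9203, hold=59.1283 ⇒ V=61.9203 exercise | (k=5,j=3): S=112.7616, (K−S)⁺=31.1784, hold=31.3037 ⇒ V=31.3037 continue | (k=5,j=4): S=155.0259, (K−S)⁺=0.0000, hold=9.4811 ⇒ V=9.4811 continue | (k=5,j=5): S=213.1314, (K−S)⁺=0.0000, hold=1.2061 ⇒ V=1.2061 continue  boundary S*=82.0197
step 4: (k=4,j=0): S=50.8807, (K−S)⁺=93.0593, hold=90.2672 ⇒ V=93.0593 exercise | (k=4,j=1): S=69.9514, (K−S)⁺=73.9886, hold=71.1966 ⇒ V=73.9886 exercise | (k=4,j=2): S=96.1700, (K−S)⁺=47.7700, hold=45.0421 ⇒ V=47.7700 exercise | (k=4,j=3): S=132.2156, (K−S)⁺=11.7244, hold=19.5224 ⇒ V=19.5224 continue | (k=4,j=4): S=181.7715, (K−S)⁺=0.0000, hold=5.0600 ⇒ V=5.0600 continue  boundary S*=96.1700
step 3: (k=3,j=0): S=59.6589, (K−S)⁺=84.2811, hold=81.4891 ⇒ V=84.2811 exercise | (k=3,j=1): S=82.0197, (K−S)⁺=61.9203, hold=59.1283 ⇒ V=61.9203 exercise | (k=3,j=2): S=112.7616, (K−S)⁺=31.1784, hold=32.3793 ⇒ V=32.3793 continue | (k=3,j=3): S=155.0259, (K−S)⁺=0.0000, hold=11.7383 ⇒ V=11.7383 continue  boundary S*=82.0197
step 2: (k=2,j=0): S=69.9514, (K−S)⁺=73.9886, hold=71.1966 ⇒ V=73.9886 exercise | (k=2,j=1): S=96.1700, (K−S)⁺=47.7700, hold=45.5929 ⇒ V=47.7700 exercise | (k=2,j=2): S=132.2156, (K−S)⁺=11.7244, hold=21.1821 ⇒ V=21.1821 continue  boundary S*=96.1700
step 1: (k=1,j=0): S=82.0197, (K−S)⁺=61.9203, hold=59.1283 ⇒ V=61.9203 exercise | (k=1,j=1): S=112.7616, (K−S)⁺=31.1784, hold=33.2292 ⇒ V=33.2292 continue  boundary S*=82.0197
step 0: (k=0,j=0): S=96.1700, (K−S)⁺=47.7700, hold=46.0281 ⇒ V=47.7700 exercise  boundary S*=96.1700

price = 47.7700
boundary = 96.1700 82.0197 96.1700 82.0197 96.1700 82.0197 96.1700 112.7616
tree:
47.7700
61.9203 33.2292
73.9886 47.7700 21.1821
84.2811 61.9203 32.3793 11.7383
93.0593 73.9886 47.7700 19.5224 5.0600
100.5458 84.2811 61.9203 31.3037 9.4811 1.2061
106.9308 93.0593 73.9886 47.7700 17.4218 2.5740 0.0000
112.3762 100.5458 84.2811 61.9203 31.1784 5.4935 0.0000 0.0000
117.0205 106.9308 93.0593 73.9886 47.7700 11.7244 0.0000 0.0000 0.0000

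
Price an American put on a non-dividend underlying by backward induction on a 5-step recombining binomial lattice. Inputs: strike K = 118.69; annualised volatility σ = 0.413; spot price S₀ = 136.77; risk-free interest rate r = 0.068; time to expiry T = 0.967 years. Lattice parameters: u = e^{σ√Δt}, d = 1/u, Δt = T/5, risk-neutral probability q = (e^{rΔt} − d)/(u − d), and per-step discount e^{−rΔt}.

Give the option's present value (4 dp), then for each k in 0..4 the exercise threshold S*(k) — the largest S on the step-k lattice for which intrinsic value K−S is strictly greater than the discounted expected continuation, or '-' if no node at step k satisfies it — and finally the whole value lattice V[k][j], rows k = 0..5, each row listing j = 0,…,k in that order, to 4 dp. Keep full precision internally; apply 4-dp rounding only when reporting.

price = 10.1669
boundary = - - - 79.3146 95.1114
tree:
10.1669
16.5294 3.8442
26.0683 7.0850 0.5878
39.3754 12.9741 1.1700 0.0000
52.5485 23.5786 2.3289 0.0000 0.0000
63.5337 39.3754 4.6357 0.0000 0.0000 0.0000

Δt=0.19340, u=1.19917, d=0.83391, q=0.49096, disc=e^(-rΔt)=0.98693
k=5 terminal: V=max(K-S,0) → 63.5337 39.3754 4.6357 0.0000 0.0000 0.0000
k=4: j=0 S=66.1415 intr=52.5485 cont=50.9978 V=52.5485[EX]; j=1 S=95.1114 intr=23.5786 cont=22.0279 V=23.5786[EX]; j=2 S=136.7700 intr=0.0000 cont=2.3289 V=2.3289[hold]; j=3 S=196.6751 intr=0.0000 cont=0.0000 V=0.0000[hold]; j=4 S=282.8184 intr=0.0000 cont=0.0000 V=0.0000[hold]  S*(4)=95.1114
k=3: j=0 S=79.3146 intr=39.3754 cont=37.8247 V=39.3754[EX]; j=1 S=114.0543 intr=4.6357 cont=12.9741 V=12.9741[hold]; j=2 S=164.0099 intr=0.0000 cont=1.1700 V=1.1700[hold]; j=3 S=235.8460 intr=0.0000 cont=0.0000 V=0.0000[hold]  S*(3)=79.3146
k=2: j=0 S=95.1114 intr=23.5786 cont=26.0683 V=26.0683[hold]; j=1 S=136.7700 intr=0.0000 cont=7.0850 V=7.0850[hold]; j=2 S=196.6751 intr=0.0000 cont=0.5878 V=0.5878[hold]  S*(2)=-
k=1: j=0 S=114.0543 intr=4.6357 cont=16.5294 V=16.5294[hold]; j=1 S=164.0099 intr=0.0000 cont=3.8442 V=3.8442[hold]  S*(1)=-
k=0: j=0 S=136.7700 intr=0.0000 cont=10.1669 V=10.1669[hold]  S*(0)=-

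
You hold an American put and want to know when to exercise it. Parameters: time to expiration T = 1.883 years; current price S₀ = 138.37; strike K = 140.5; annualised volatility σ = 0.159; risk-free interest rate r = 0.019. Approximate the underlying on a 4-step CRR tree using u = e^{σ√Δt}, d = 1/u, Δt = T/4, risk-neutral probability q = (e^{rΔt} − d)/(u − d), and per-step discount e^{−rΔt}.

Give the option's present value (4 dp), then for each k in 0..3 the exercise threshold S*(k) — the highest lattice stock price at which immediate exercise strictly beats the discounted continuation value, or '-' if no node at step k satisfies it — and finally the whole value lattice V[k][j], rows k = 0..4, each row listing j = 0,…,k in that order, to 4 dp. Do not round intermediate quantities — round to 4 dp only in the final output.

price = 11.0612
boundary = - - 111.2464 124.0692
tree:
11.0612
18.3929 4.3181
29.2536 8.4394 0.4945
40.7511 16.4308 1.0263 0.0000
51.0604 29.2536 2.1300 0.0000 0.0000

Δt=0.47075, u=1.11526, d=0.89665, q=0.51385, disc=e^(-rΔt)=0.99110
k=4 terminal: V=max(K-S,0) → 51.0604 29.2536 2.1300 0.0000 0.0000
k=3: j=0 S=99.7489 intr=40.7511 cont=39.5001 V=40.7511[EX]; j=1 S=124.0692 intr=16.4308 cont=15.1797 V=16.4308[EX]; j=2 S=154.3192 intr=0.0000 cont=1.0263 V=1.0263[hold]; j=3 S=191.9446 intr=0.0000 cont=0.0000 V=0.0000[hold]  S*(3)=124.0692
k=2: j=0 S=111.2464 intr=29.2536 cont=28.0025 V=29.2536[EX]; j=1 S=138.3700 intr=2.1300 cont=8.4394 V=8.4394[hold]; j=2 S=172.1068 intr=0.0000 cont=0.4945 V=0.4945[hold]  S*(2)=111.2464
k=1: j=0 S=124.0692 intr=16.4308 cont=18.3929 V=18.3929[hold]; j=1 S=154.3192 intr=0.0000 cont=4.3181 V=4.3181[hold]  S*(1)=-
k=0: j=0 S=138.3700 intr=2.1300 cont=11.0612 V=11.0612[hold]  S*(0)=-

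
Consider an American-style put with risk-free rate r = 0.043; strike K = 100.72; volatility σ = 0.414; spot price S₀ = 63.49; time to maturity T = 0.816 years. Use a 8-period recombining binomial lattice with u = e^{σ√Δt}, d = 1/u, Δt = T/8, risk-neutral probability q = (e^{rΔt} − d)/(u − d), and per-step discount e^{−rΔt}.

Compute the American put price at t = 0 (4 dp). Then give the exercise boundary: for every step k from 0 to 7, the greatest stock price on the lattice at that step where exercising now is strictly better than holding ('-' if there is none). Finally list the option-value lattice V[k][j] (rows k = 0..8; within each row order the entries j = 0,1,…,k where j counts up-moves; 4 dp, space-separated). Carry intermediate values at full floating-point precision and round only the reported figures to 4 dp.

price = 37.4149
boundary = - 55.6266 63.4900 55.6266 63.4900 55.6266 63.4900 72.4650
tree:
37.4149
45.0934 29.5546
51.9829 37.2300 21.6262
58.0191 45.0934 28.9386 14.0134
63.3077 51.9829 37.2300 20.3466 7.3771
67.9413 58.0191 45.0934 28.2838 12.0550 2.4484
72.0011 63.3077 51.9829 37.2300 18.9867 4.7617 0.0000
75.5580 67.9413 58.0191 45.0934 28.2550 9.2609 0.0000 0.0000
78.6744 72.0011 63.3077 51.9829 37.2300 18.0113 0.0000 0.0000 0.0000

params: Δt=0.10200 u=1.14136 d=0.87615 q=0.48357 e^(-rΔt)=0.99562
t_8 payoffs: 78.6744 72.0011 63.3077 51.9829 37.2300 18.0113 0.0000 0.0000 0.0000
t_7: node(7,0) S=25.1620 payoff=75.5580 vs cont=75.1172 → 75.5580 [stop]  node(7,1) S=32.7787 payoff=67.9413 vs cont=67.5006 → 67.9413 [stop]  node(7,2) S=42.7009 payoff=58.0191 vs cont=57.5783 → 58.0191 [stop]  node(7,3) S=55.6266 payoff=45.0934 vs cont=44.6526 → 45.0934 [stop]  node(7,4) S=72.4650 payoff=28.2550 vs cont=27.8142 → 28.2550 [stop]  node(7,5) S=94.4004 payoff=6.3196 vs cont=9.2609 → 9.2609 [wait]  node(7,6) S=122.9758 payoff=0.0000 vs cont=0.0000 → 0.0000 [wait]  node(7,7) S=160.2010 payoff=0.0000 vs cont=0.0000 → 0.0000 [wait]  ⇒ S*(7)=72.4650
t_6: node(6,0) S=28.7189 payoff=72.0011 vs cont=71.5603 → 72.0011 [stop]  node(6,1) S=37.4123 payoff=63.3077 vs cont=62.8670 → 63.3077 [stop]  node(6,2) S=48.7371 payoff=51.9829 vs cont=51.5421 → 51.9829 [stop]  node(6,3) S=63.4900 payoff=37.2300 vs cont=36.7892 → 37.2300 [stop]  node(6,4) S=82.7087 payoff=18.0113 vs cont=18.9867 → 18.9867 [wait]  node(6,5) S=107.7449 payoff=0.0000 vs cont=4.7617 → 4.7617 [wait]  node(6,6) S=140.3597 payoff=0.0000 vs cont=0.0000 → 0.0000 [wait]  ⇒ S*(6)=63.4900
t_5: node(5,0) S=32.7787 payoff=67.9413 vs cont=67.5006 → 67.9413 [stop]  node(5,1) S=42.7009 payoff=58.0191 vs cont=57.5783 → 58.0191 [stop]  node(5,2) S=55.6266 payoff=45.0934 vs cont=44.6526 → 45.0934 [stop]  node(5,3) S=72.4650 payoff=28.2550 vs cont=28.2838 → 28.2838 [wait]  node(5,4) S=94.4004 payoff=6.3196 vs cont=12.0550 → 12.0550 [wait]  node(5,5) S=122.9758 payoff=0.0000 vs cont=2.4484 → 2.4484 [wait]  ⇒ S*(5)=55.6266
t_4: node(4,0) S=37.4123 payoff=63.3077 vs cont=62.8670 → 63.3077 [stop]  node(4,1) S=48.7371 payoff=51.9829 vs cont=51.5421 → 51.9829 [stop]  node(4,2) S=63.4900 payoff=37.2300 vs cont=36.8031 → 37.2300 [stop]  node(4,3) S=82.7087 payoff=18.0113 vs cont=20.3466 → 20.3466 [wait]  node(4,4) S=107.7449 payoff=0.0000 vs cont=7.3771 → 7.3771 [wait]  ⇒ S*(4)=63.4900
t_3: node(3,0) S=42.7009 payoff=58.0191 vs cont=57.5783 → 58.0191 [stop]  node(3,1) S=55.6266 payoff=45.0934 vs cont=44.6526 → 45.0934 [stop]  node(3,2) S=72.4650 payoff=28.2550 vs cont=28.9386 → 28.9386 [wait]  node(3,3) S=94.4004 payoff=6.3196 vs cont=14.0134 → 14.0134 [wait]  ⇒ S*(3)=55.6266
t_2: node(2,0) S=48.7371 payoff=51.9829 vs cont=51.5421 → 51.9829 [stop]  node(2,1) S=63.4900 payoff=37.2300 vs cont=37.1183 → 37.2300 [stop]  node(2,2) S=82.7087 payoff=18.0113 vs cont=21.6262 → 21.6262 [wait]  ⇒ S*(2)=63.4900
t_1: node(1,0) S=55.6266 payoff=45.0934 vs cont=44.6526 → 45.0934 [stop]  node(1,1) S=72.4650 payoff=28.2550 vs cont=29.5546 → 29.5546 [wait]  ⇒ S*(1)=55.6266
t_0: node(0,0) S=63.4900 payoff=37.2300 vs cont=37.4149 → 37.4149 [wait]  ⇒ S*(0)=-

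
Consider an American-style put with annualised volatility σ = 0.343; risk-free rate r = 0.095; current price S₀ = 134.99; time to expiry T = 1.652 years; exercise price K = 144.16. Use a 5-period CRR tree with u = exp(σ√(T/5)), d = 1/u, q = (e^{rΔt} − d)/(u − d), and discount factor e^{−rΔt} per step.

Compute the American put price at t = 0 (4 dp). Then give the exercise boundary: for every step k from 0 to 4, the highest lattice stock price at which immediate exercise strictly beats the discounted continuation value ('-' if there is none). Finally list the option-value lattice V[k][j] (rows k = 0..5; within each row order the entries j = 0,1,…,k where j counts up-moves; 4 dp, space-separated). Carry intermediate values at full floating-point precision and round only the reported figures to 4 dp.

price = 20.5370
boundary = - - 91.0023 110.8350 91.0023
tree:
20.5370
33.7663 10.0951
53.1577 18.6804 3.1247
69.4415 33.3250 6.8780 0.0000
82.8116 53.1577 15.1396 0.0000 0.0000
93.7892 69.4415 33.3250 0.0000 0.0000 0.0000

Δt=0.33040  u=1.21794  d=0.82106  q=0.53121  discount=0.96910
step 5 (expiry): payoffs max(K−S,0) = 93.7892 69.4415 33.3250 0.0000 0.0000 0.0000
step 4: (k=4,j=0): S=61.3484, (K−S)⁺=82.8116, hold=78.3570 ⇒ V=82.8116 exercise | (k=4,j=1): S=91.0023, (K−S)⁺=53.1577, hold=48.7031 ⇒ V=53.1577 exercise | (k=4,j=2): S=134.9900, (K−S)⁺=9.1700, hold=15.1396 ⇒ V=15.1396 continue | (k=4,j=3): S=200.2400, (K−S)⁺=0.0000, hold=0.0000 ⇒ V=0.0000 continue | (k=4,j=4): S=297.0297, (K−S)⁺=0.0000, hold=0.0000 ⇒ V=0.0000 continue  boundary S*=91.0023
step 3: (k=3,j=0): S=74.7185, (K−S)⁺=69.4415, hold=64.9869 ⇒ V=69.4415 exercise | (k=3,j=1): S=110.8350, (K−S)⁺=33.3250, hold=31.9435 ⇒ V=33.3250 exercise | (k=3,j=2): S=164.4092, (K−S)⁺=0.0000, hold=6.8780 ⇒ V=6.8780 continue | (k=3,j=3): S=243.8795, (K−S)⁺=0.0000, hold=0.0000 ⇒ V=0.0000 continue  boundary S*=110.8350
step 2: (k=2,j=0): S=91.0023, (K−S)⁺=53.1577, hold=48.7031 ⇒ V=53.1577 exercise | (k=2,j=1): S=134.9900, (K−S)⁺=9.1700, hold=18.6804 ⇒ V=18.6804 continue | (k=2,j=2): S=200.2400, (K−S)⁺=0.0000, hold=3.1247 ⇒ V=3.1247 continue  boundary S*=91.0023
step 1: (k=1,j=0): S=110.8350, (K−S)⁺=33.3250, hold=33.7663 ⇒ V=33.7663 continue | (k=1,j=1): S=164.4092, (K−S)⁺=0.0000, hold=10.0951 ⇒ V=10.0951 continue  boundary S*=-
step 0: (k=0,j=0): S=134.9900, (K−S)⁺=9.1700, hold=20.5370 ⇒ V=20.5370 continue  boundary S*=-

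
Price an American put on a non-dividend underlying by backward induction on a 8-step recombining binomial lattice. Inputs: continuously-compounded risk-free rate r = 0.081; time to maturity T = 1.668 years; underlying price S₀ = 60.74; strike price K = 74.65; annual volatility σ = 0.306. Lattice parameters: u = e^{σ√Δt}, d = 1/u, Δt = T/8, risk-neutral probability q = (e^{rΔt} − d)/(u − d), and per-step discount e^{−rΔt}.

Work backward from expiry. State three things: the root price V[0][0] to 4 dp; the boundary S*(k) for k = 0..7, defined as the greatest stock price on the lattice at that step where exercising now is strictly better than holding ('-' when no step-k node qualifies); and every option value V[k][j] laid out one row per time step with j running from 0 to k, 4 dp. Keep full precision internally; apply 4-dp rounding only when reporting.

Δt=0.20850  u=1.14996  d=0.86960  q=0.52588  discount=0.98325
step 8 (expiry): payoffs max(K−S,0) = 54.7881 48.3846 39.9166 28.7185 13.9100 0.0000 0.0000 0.0000 0.0000
step 7: (k=7,j=0): S=22.8403, (K−S)⁺=51.8097, hold=50.5596 ⇒ V=51.8097 exercise | (k=7,j=1): S=30.2041, (K−S)⁺=44.4459, hold=43.1958 ⇒ V=44.4459 exercise | (k=7,j=2): S=39.9419, (K−S)⁺=34.7081, hold=33.4579 ⇒ V=34.7081 exercise | (k=7,j=3): S=52.8193, (K−S)⁺=21.8307, hold=20.5805 ⇒ V=21.8307 exercise | (k=7,j=4): S=69.8484, (K−S)⁺=4.8016, hold=6.4846 ⇒ V=6.4846 continue | (k=7,j=5): S=92.3677, (K−S)⁺=0.0000, hold=0.0000 ⇒ V=0.0000 continue | (k=7,j=6): S=122.1473, (K−S)⁺=0.0000, hold=0.0000 ⇒ V=0.0000 continue | (k=7,j=7): S=161.5280, (K−S)⁺=0.0000, hold=0.0000 ⇒ V=0.0000 continue  boundary S*=52.8193
step 6: (k=6,j=0): S=26.2654, (K−S)⁺=48.3846, hold=47.1345 ⇒ V=48.3846 exercise | (k=6,j=1): S=34.7334, (K−S)⁺=39.9166, hold=38.6665 ⇒ V=39.9166 exercise | (k=6,j=2): S=45.9315, (K−S)⁺=28.7185, hold=27.4683 ⇒ V=28.7185 exercise | (k=6,j=3): S=60.7400, (K−S)⁺=13.9100, hold=13.5301 ⇒ V=13.9100 exercise | (k=6,j=4): S=80.3227, (K−S)⁺=0.0000, hold=3.0230 ⇒ V=3.0230 continue | (k=6,j=5): S=106.2190, (K−S)⁺=0.0000, hold=0.0000 ⇒ V=0.0000 continue | (k=6,j=6): S=140.4643, (K−S)⁺=0.0000, hold=0.0000 ⇒ V=0.0000 continue  boundary S*=60.7400
step 5: (k=5,j=0): S=30.2041, (K−S)⁺=44.4459, hold=43.1958 ⇒ V=44.4459 exercise | (k=5,j=1): S=39.9419, (K−S)⁺=34.7081, hold=33.4579 ⇒ V=34.7081 exercise | (k=5,j=2): S=52.8193, (K−S)⁺=21.8307, hold=20.5805 ⇒ V=21.8307 exercise | (k=5,j=3): S=69.8484, (K−S)⁺=4.8016, hold=8.0477 ⇒ V=8.0477 continue | (k=5,j=4): S=92.3677, (K−S)⁺=0.0000, hold=1.4093 ⇒ V=1.4093 continue | (k=5,j=5): S=122.1473, (K−S)⁺=0.0000, hold=0.0000 ⇒ V=0.0000 continue  boundary S*=52.8193
step 4: (k=4,j=0): S=34.7334, (K−S)⁺=39.9166, hold=38.6665 ⇒ V=39.9166 exercise | (k=4,j=1): S=45.9315, (K−S)⁺=28.7185, hold=27.4683 ⇒ V=28.7185 exercise | (k=4,j=2): S=60.7400, (K−S)⁺=13.9100, hold=14.3384 ⇒ V=14.3384 continue | (k=4,j=3): S=80.3227, (K−S)⁺=0.0000, hold=4.4804 ⇒ V=4.4804 continue | (k=4,j=4): S=106.2190, (K−S)⁺=0.0000, hold=0.6570 ⇒ V=0.6570 continue  boundary S*=45.9315
step 3: (k=3,j=0): S=39.9419, (K−S)⁺=34.7081, hold=33.4579 ⇒ V=34.7081 exercise | (k=3,j=1): S=52.8193, (K−S)⁺=21.8307, hold=20.8020 ⇒ V=21.8307 exercise | (k=3,j=2): S=69.8484, (K−S)⁺=4.8016, hold=9.0010 ⇒ V=9.0010 continue | (k=3,j=3): S=92.3677, (K−S)⁺=0.0000, hold=2.4284 ⇒ V=2.4284 continue  boundary S*=52.8193
step 2: (k=2,j=0): S=45.9315, (K−S)⁺=28.7185, hold=27.4683 ⇒ V=28.7185 exercise | (k=2,j=1): S=60.7400, (K−S)⁺=13.9100, hold=14.8313 ⇒ V=14.8313 continue | (k=2,j=2): S=80.3227, (K−S)⁺=0.0000, hold=5.4518 ⇒ V=5.4518 continue  boundary S*=45.9315
step 1: (k=1,j=0): S=52.8193, (K−S)⁺=21.8307, hold=21.0569 ⇒ V=21.8307 exercise | (k=1,j=1): S=69.8484, (K−S)⁺=4.8016, hold=9.7331 ⇒ V=9.7331 continue  boundary S*=52.8193
step 0: (k=0,j=0): S=60.7400, (K−S)⁺=13.9100, hold=15.2098 ⇒ V=15.2098 continue  boundary S*=-

price = 15.2098
boundary = - 52.8193 45.9315 52.8193 45.9315 52.8193 60.7400 52.8193
tree:
15.2098
21.8307 9.7331
28.7185 14.8313 5.4518
34.7081 21.8307 9.0010 2.4284
39.9166 28.7185 14.3384 4.4804 0.6570
44.4459 34.7081 21.8307 8.0477 1.4093 0.0000
48.3846 39.9166 28.7185 13.9100 3.0230 0.0000 0.0000
51.8097 44.4459 34.7081 21.8307 6.4846 0.0000 0.0000 0.0000
54.7881 48.3846 39.9166 28.7185 13.9100 0.0000 0.0000 0.0000 0.0000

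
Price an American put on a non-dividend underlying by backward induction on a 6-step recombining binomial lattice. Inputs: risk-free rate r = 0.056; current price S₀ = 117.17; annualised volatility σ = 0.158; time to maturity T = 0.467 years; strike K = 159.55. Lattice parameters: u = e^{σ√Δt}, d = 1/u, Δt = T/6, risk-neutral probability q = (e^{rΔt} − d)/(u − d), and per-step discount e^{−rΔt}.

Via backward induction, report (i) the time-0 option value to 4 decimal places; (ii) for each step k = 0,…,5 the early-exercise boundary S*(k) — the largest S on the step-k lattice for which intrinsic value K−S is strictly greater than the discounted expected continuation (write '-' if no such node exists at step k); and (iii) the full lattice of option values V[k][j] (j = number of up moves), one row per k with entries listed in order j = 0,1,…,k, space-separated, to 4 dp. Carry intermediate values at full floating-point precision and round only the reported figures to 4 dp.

params: Δt=0.07783 u=1.04507 d=0.95688 q=0.53851 e^(-rΔt)=0.99565
t_6 payoffs: 69.6096 61.3205 52.2674 42.3800 31.5813 19.7874 6.9065
t_5: node(5,0) S=93.9936 payoff=65.5564 vs cont=64.8625 → 65.5564 [stop]  node(5,1) S=102.6563 payoff=56.8937 vs cont=56.1998 → 56.8937 [stop]  node(5,2) S=112.1173 payoff=47.4327 vs cont=46.7387 → 47.4327 [stop]  node(5,3) S=122.4504 payoff=37.0996 vs cont=36.4057 → 37.0996 [stop]  node(5,4) S=133.7357 payoff=25.8143 vs cont=25.1204 → 25.8143 [stop]  node(5,5) S=146.0611 payoff=13.4889 vs cont=12.7950 → 13.4889 [stop]  ⇒ S*(5)=146.0611
t_4: node(4,0) S=98.2295 payoff=61.3205 vs cont=60.6266 → 61.3205 [stop]  node(4,1) S=107.2826 payoff=52.2674 vs cont=51.5735 → 52.2674 [stop]  node(4,2) S=117.1700 payoff=42.3800 vs cont=41.6861 → 42.3800 [stop]  node(4,3) S=127.9687 payoff=31.5813 vs cont=30.8874 → 31.5813 [stop]  node(4,4) S=139.7626 payoff=19.7874 vs cont=19.0935 → 19.7874 [stop]  ⇒ S*(4)=139.7626
t_3: node(3,0) S=102.6563 payoff=56.8937 vs cont=56.1998 → 56.8937 [stop]  node(3,1) S=112.1173 payoff=47.4327 vs cont=46.7387 → 47.4327 [stop]  node(3,2) S=122.4504 payoff=37.0996 vs cont=36.4057 → 37.0996 [stop]  node(3,3) S=133.7357 payoff=25.8143 vs cont=25.1204 → 25.8143 [stop]  ⇒ S*(3)=133.7357
t_2: node(2,0) S=107.2826 payoff=52.2674 vs cont=51.5735 → 52.2674 [stop]  node(2,1) S=117.1700 payoff=42.3800 vs cont=41.6861 → 42.3800 [stop]  node(2,2) S=127.9687 payoff=31.5813 vs cont=30.8874 → 31.5813 [stop]  ⇒ S*(2)=127.9687
t_1: node(1,0) S=112.1173 payoff=47.4327 vs cont=46.7387 → 47.4327 [stop]  node(1,1) S=122.4504 payoff=37.0996 vs cont=36.4057 → 37.0996 [stop]  ⇒ S*(1)=122.4504
t_0: node(0,0) S=117.1700 payoff=42.3800 vs cont=41.6861 → 42.3800 [stop]  ⇒ S*(0)=117.1700

price = 42.3800
boundary = 117.1700 122.4504 127.9687 133.7357 139.7626 146.0611
tree:
42.3800
47.4327 37.0996
52.2674 42.3800 31.5813
56.8937 47.4327 37.0996 25.8143
61.3205 52.2674 42.3800 31.5813 19.7874
65.5564 56.8937 47.4327 37.0996 25.8143 13.4889
69.6096 61.3205 52.2674 42.3800 31.5813 19.7874 6.9065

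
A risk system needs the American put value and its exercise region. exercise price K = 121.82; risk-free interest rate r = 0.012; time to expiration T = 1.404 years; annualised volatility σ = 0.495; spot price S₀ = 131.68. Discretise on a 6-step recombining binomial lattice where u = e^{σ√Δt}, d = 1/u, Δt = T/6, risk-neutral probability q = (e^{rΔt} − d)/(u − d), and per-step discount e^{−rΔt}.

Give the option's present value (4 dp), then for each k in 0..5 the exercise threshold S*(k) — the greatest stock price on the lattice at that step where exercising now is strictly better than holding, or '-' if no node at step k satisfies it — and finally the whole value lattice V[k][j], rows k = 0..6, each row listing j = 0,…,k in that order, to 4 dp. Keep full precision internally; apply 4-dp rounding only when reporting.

price = 23.5760
boundary = - - - - 50.5306 64.2016
tree:
23.5760
33.0085 12.0192
44.6662 18.7498 3.7425
57.9260 28.4927 6.7774 0.0000
71.2894 41.7076 12.2733 0.0000 0.0000
82.0493 57.6184 22.2257 0.0000 0.0000 0.0000
90.5180 71.2894 40.2488 0.0000 0.0000 0.0000 0.0000

Δt=0.23400  u=1.27055  d=0.78706  q=0.44624  discount=0.99720
step 6 (expiry): payoffs max(K−S,0) = 90.5180 71.2894 40.2488 0.0000 0.0000 0.0000 0.0000
step 5: (k=5,j=0): S=39.7707, (K−S)⁺=82.0493, hold=81.7077 ⇒ V=82.0493 exercise | (k=5,j=1): S=64.2016, (K−S)⁺=57.6184, hold=57.2768 ⇒ V=57.6184 exercise | (k=5,j=2): S=103.6402, (K−S)⁺=18.1798, hold=22.2257 ⇒ V=22.2257 continue | (k=5,j=3): S=167.3059, (K−S)⁺=0.0000, hold=0.0000 ⇒ V=0.0000 continue | (k=5,j=4): S=270.0810, (K−S)⁺=0.0000, hold=0.0000 ⇒ V=0.0000 continue | (k=5,j=5): S=435.9903, (K−S)⁺=0.0000, hold=0.0000 ⇒ V=0.0000 continue  boundary S*=64.2016
step 4: (k=4,j=0): S=50.5306, (K−S)⁺=71.2894, hold=70.9478 ⇒ V=71.2894 exercise | (k=4,j=1): S=81.5712, (K−S)⁺=40.2488, hold=41.7076 ⇒ V=41.7076 continue | (k=4,j=2): S=131.6800, (K−S)⁺=0.0000, hold=12.2733 ⇒ V=12.2733 continue | (k=4,j=3): S=212.5703, (K−S)⁺=0.0000, hold=0.0000 ⇒ V=0.0000 continue | (k=4,j=4): S=343.1511, (K−S)⁺=0.0000, hold=0.0000 ⇒ V=0.0000 continue  boundary S*=50.5306
step 3: (k=3,j=0): S=64.2016, (K−S)⁺=57.6184, hold=57.9260 ⇒ V=57.9260 continue | (k=3,j=1): S=103.6402, (K−S)⁺=18.1798, hold=28.4927 ⇒ V=28.4927 continue | (k=3,j=2): S=167.3059, (K−S)⁺=0.0000, hold=6.7774 ⇒ V=6.7774 continue | (k=3,j=3): S=270.0810, (K−S)⁺=0.0000, hold=0.0000 ⇒ V=0.0000 continue  boundary S*=-
step 2: (k=2,j=0): S=81.5712, (K−S)⁺=40.2488, hold=44.6662 ⇒ V=44.6662 continue | (k=2,j=1): S=131.6800, (K−S)⁺=0.0000, hold=18.7498 ⇒ V=18.7498 continue | (k=2,j=2): S=212.5703, (K−S)⁺=0.0000, hold=3.7425 ⇒ V=3.7425 continue  boundary S*=-
step 1: (k=1,j=0): S=103.6402, (K−S)⁺=18.1798, hold=33.0085 ⇒ V=33.0085 continue | (k=1,j=1): S=167.3059, (K−S)⁺=0.0000, hold=12.0192 ⇒ V=12.0192 continue  boundary S*=-
step 0: (k=0,j=0): S=131.6800, (K−S)⁺=0.0000, hold=23.5760 ⇒ V=23.5760 continue  boundary S*=-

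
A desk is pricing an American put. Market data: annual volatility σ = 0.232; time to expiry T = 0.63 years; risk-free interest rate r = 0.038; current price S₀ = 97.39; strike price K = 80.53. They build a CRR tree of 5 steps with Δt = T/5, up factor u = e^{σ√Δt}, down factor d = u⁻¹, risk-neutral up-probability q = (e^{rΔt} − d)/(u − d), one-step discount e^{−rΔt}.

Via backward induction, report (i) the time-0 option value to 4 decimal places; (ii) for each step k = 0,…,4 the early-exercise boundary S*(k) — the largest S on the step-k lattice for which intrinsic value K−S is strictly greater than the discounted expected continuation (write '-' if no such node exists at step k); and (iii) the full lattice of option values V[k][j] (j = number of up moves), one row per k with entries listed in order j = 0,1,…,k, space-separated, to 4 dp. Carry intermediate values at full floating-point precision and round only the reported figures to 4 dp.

Δt=0.12600  u=1.08584  d=0.92095  q=0.50853  discount=0.99522
step 5 (expiry): payoffs max(K−S,0) = 16.0107 4.4589 0.0000 0.0000 0.0000 0.0000
step 4: (k=4,j=0): S=70.0575, (K−S)⁺=10.4725, hold=10.0879 ⇒ V=10.4725 exercise | (k=4,j=1): S=82.6008, (K−S)⁺=0.0000, hold=2.1810 ⇒ V=2.1810 continue | (k=4,j=2): S=97.3900, (K−S)⁺=0.0000, hold=0.0000 ⇒ V=0.0000 continue | (k=4,j=3): S=114.8271, (K−S)⁺=0.0000, hold=0.0000 ⇒ V=0.0000 continue | (k=4,j=4): S=135.3861, (K−S)⁺=0.0000, hold=0.0000 ⇒ V=0.0000 continue  boundary S*=70.0575
step 3: (k=3,j=0): S=76.0711, (K−S)⁺=4.4589, hold=6.2261 ⇒ V=6.2261 continue | (k=3,j=1): S=89.6911, (K−S)⁺=0.0000, hold=1.0668 ⇒ V=1.0668 continue | (k=3,j=2): S=105.7497, (K−S)⁺=0.0000, hold=0.0000 ⇒ V=0.0000 continue | (k=3,j=3): S=124.6836, (K−S)⁺=0.0000, hold=0.0000 ⇒ V=0.0000 continue  boundary S*=-
step 2: (k=2,j=0): S=82.6008, (K−S)⁺=0.0000, hold=3.5852 ⇒ V=3.5852 continue | (k=2,j=1): S=97.3900, (K−S)⁺=0.0000, hold=0.5218 ⇒ V=0.5218 continue | (k=2,j=2): S=114.8271, (K−S)⁺=0.0000, hold=0.0000 ⇒ V=0.0000 continue  boundary S*=-
step 1: (k=1,j=0): S=89.6911, (K−S)⁺=0.0000, hold=2.0177 ⇒ V=2.0177 continue | (k=1,j=1): S=105.7497, (K−S)⁺=0.0000, hold=0.2552 ⇒ V=0.2552 continue  boundary S*=-
step 0: (k=0,j=0): S=97.3900, (K−S)⁺=0.0000, hold=1.1161 ⇒ V=1.1161 continue  boundary S*=-

price = 1.1161
boundary = - - - - 70.0575
tree:
1.1161
2.0177 0.2552
3.5852 0.5218 0.0000
6.2261 1.0668 0.0000 0.0000
10.4725 2.1810 0.0000 0.0000 0.0000
16.0107 4.4589 0.0000 0.0000 0.0000 0.0000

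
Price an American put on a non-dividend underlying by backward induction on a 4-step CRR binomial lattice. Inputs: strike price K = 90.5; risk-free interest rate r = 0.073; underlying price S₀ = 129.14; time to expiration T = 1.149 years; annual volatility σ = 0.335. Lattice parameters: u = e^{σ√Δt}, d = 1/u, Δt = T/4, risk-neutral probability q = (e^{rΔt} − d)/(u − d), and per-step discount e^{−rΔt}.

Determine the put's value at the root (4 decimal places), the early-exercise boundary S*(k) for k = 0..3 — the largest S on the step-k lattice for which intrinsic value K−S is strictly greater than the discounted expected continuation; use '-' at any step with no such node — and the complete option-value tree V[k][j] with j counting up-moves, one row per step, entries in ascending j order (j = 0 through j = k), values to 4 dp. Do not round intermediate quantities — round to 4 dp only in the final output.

Δt=0.28725, u=1.19667, d=0.83565, q=0.51393, disc=e^(-rΔt)=0.97925
k=4 terminal: V=max(K-S,0) → 27.5265 0.3202 0.0000 0.0000 0.0000
k=3: j=0 S=75.3588 intr=15.1412 cont=13.2633 V=15.1412[EX]; j=1 S=107.9158 intr=0.0000 cont=0.1524 V=0.1524[hold]; j=2 S=154.5384 intr=0.0000 cont=0.0000 V=0.0000[hold]; j=3 S=221.3033 intr=0.0000 cont=0.0000 V=0.0000[hold]  S*(3)=75.3588
k=2: j=0 S=90.1798 intr=0.3202 cont=7.2837 V=7.2837[hold]; j=1 S=129.1400 intr=0.0000 cont=0.0725 V=0.0725[hold]; j=2 S=184.9320 intr=0.0000 cont=0.0000 V=0.0000[hold]  S*(2)=-
k=1: j=0 S=107.9158 intr=0.0000 cont=3.5034 V=3.5034[hold]; j=1 S=154.5384 intr=0.0000 cont=0.0345 V=0.0345[hold]  S*(1)=-
k=0: j=0 S=129.1400 intr=0.0000 cont=1.6849 V=1.6849[hold]  S*(0)=-

price = 1.6849
boundary = - - - 75.3588
tree:
1.6849
3.5034 0.0345
7.2837 0.0725 0.0000
15.1412 0.1524 0.0000 0.0000
27.5265 0.3202 0.0000 0.0000 0.0000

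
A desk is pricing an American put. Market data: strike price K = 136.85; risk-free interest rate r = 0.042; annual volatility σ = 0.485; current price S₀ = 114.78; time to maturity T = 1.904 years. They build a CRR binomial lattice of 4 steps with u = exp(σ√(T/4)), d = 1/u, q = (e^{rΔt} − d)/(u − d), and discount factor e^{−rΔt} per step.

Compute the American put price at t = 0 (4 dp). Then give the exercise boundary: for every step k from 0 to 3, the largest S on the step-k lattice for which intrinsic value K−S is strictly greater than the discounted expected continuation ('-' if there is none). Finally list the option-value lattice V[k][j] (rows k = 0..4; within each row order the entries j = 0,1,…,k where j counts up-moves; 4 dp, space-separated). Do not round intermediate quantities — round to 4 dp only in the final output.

price = 40.7870
boundary = - - 58.7792 82.1381
tree:
40.7870
57.6266 21.7755
78.0708 34.9120 6.4909
94.7868 54.7119 11.9688 0.0000
106.7490 78.0708 22.0700 0.0000 0.0000

Δt=0.47600, u=1.39740, d=0.71561, q=0.44674, disc=e^(-rΔt)=0.98021
k=4 terminal: V=max(K-S,0) → 106.7490 78.0708 22.0700 0.0000 0.0000
k=3: j=0 S=42.0632 intr=94.7868 cont=92.0781 V=94.7868[EX]; j=1 S=82.1381 intr=54.7119 cont=52.0031 V=54.7119[EX]; j=2 S=160.3938 intr=0.0000 cont=11.9688 V=11.9688[hold]; j=3 S=313.2062 intr=0.0000 cont=0.0000 V=0.0000[hold]  S*(3)=82.1381
k=2: j=0 S=58.7792 intr=78.0708 cont=75.3621 V=78.0708[EX]; j=1 S=114.7800 intr=22.0700 cont=34.9120 V=34.9120[hold]; j=2 S=224.1346 intr=0.0000 cont=6.4909 V=6.4909[hold]  S*(2)=58.7792
k=1: j=0 S=82.1381 intr=54.7119 cont=57.6266 V=57.6266[hold]; j=1 S=160.3938 intr=0.0000 cont=21.7755 V=21.7755[hold]  S*(1)=-
k=0: j=0 S=114.7800 intr=22.0700 cont=40.7870 V=40.7870[hold]  S*(0)=-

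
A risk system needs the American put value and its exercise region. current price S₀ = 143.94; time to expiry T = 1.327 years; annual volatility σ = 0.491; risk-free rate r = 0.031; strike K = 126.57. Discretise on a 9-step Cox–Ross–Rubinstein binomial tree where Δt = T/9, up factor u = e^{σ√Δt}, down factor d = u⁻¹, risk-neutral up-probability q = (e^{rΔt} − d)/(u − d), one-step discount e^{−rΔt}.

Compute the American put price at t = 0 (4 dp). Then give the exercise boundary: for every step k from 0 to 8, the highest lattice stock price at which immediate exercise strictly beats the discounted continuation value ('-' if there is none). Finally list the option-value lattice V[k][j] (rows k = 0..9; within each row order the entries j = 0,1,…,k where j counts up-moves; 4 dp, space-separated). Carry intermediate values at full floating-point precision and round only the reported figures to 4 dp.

Δt=0.14744  u=1.20748  d=0.82817  q=0.46508  discount=0.99544
step 9 (expiry): payoffs max(K−S,0) = 100.1910 88.1092 70.4937 44.8101 7.3632 0.0000 0.0000 0.0000 0.0000 0.0000
step 8: (k=8,j=0): S=31.8521, (K−S)⁺=94.7179, hold=94.1407 ⇒ V=94.7179 exercise | (k=8,j=1): S=46.4407, (K−S)⁺=80.1293, hold=79.5521 ⇒ V=80.1293 exercise | (k=8,j=2): S=67.7111, (K−S)⁺=58.8589, hold=58.2817 ⇒ V=58.8589 exercise | (k=8,j=3): S=98.7235, (K−S)⁺=27.8465, hold=27.2693 ⇒ V=27.8465 exercise | (k=8,j=4): S=143.9400, (K−S)⁺=0.0000, hold=3.9207 ⇒ V=3.9207 continue | (k=8,j=5): S=209.8661, (K−S)⁺=0.0000, hold=0.0000 ⇒ V=0.0000 continue | (k=8,j=6): S=305.9871, (K−S)⁺=0.0000, hold=0.0000 ⇒ V=0.0000 continue | (k=8,j=7): S=446.1326, (K−S)⁺=0.0000, hold=0.0000 ⇒ V=0.0000 continue | (k=8,j=8): S=650.4663, (K−S)⁺=0.0000, hold=0.0000 ⇒ V=0.0000 continue  boundary S*=98.7235
step 7: (k=7,j=0): S=38.4608, (K−S)⁺=88.1092, hold=87.5320 ⇒ V=88.1092 exercise | (k=7,j=1): S=56.0763, (K−S)⁺=70.4937, hold=69.9165 ⇒ V=70.4937 exercise | (k=7,j=2): S=81.7599, (K−S)⁺=44.8101, hold=44.2329 ⇒ V=44.8101 exercise | (k=7,j=3): S=119.2068, (K−S)⁺=7.3632, hold=16.6428 ⇒ V=16.6428 continue | (k=7,j=4): S=173.8049, (K−S)⁺=0.0000, hold=2.0877 ⇒ V=2.0877 continue | (k=7,j=5): S=253.4094, (K−S)⁺=0.0000, hold=0.0000 ⇒ V=0.0000 continue | (k=7,j=6): S=369.4737, (K−S)⁺=0.0000, hold=0.0000 ⇒ V=0.0000 continue | (k=7,j=7): S=538.6968, (K−S)⁺=0.0000, hold=0.0000 ⇒ V=0.0000 continue  boundary S*=81.7599
step 6: (k=6,j=0): S=46.4407, (K−S)⁺=80.1293, hold=79.5521 ⇒ V=80.1293 exercise | (k=6,j=1): S=67.7111, (K−S)⁺=58.8589, hold=58.2817 ⇒ V=58.8589 exercise | (k=6,j=2): S=98.7235, (K−S)⁺=27.8465, hold=31.5654 ⇒ V=31.5654 continue | (k=6,j=3): S=143.9400, (K−S)⁺=0.0000, hold=9.8284 ⇒ V=9.8284 continue | (k=6,j=4): S=209.8661, (K−S)⁺=0.0000, hold=1.1117 ⇒ V=1.1117 continue | (k=6,j=5): S=305.9871, (K−S)⁺=0.0000, hold=0.0000 ⇒ V=0.0000 continue | (k=6,j=6): S=446.1326, (K−S)⁺=0.0000, hold=0.0000 ⇒ V=0.0000 continue  boundary S*=67.7111
step 5: (k=5,j=0): S=56.0763, (K−S)⁺=70.4937, hold=69.9165 ⇒ V=70.4937 exercise | (k=5,j=1): S=81.7599, (K−S)⁺=44.8101, hold=45.9546 ⇒ V=45.9546 continue | (k=5,j=2): S=119.2068, (K−S)⁺=7.3632, hold=21.3580 ⇒ V=21.3580 continue | (k=5,j=3): S=173.8049, (K−S)⁺=0.0000, hold=5.7481 ⇒ V=5.7481 continue | (k=5,j=4): S=253.4094, (K−S)⁺=0.0000, hold=0.5919 ⇒ V=0.5919 continue | (k=5,j=5): S=369.4737, (K−S)⁺=0.0000, hold=0.0000 ⇒ V=0.0000 continue  boundary S*=56.0763
step 4: (k=4,j=0): S=67.7111, (K−S)⁺=58.8589, hold=58.8116 ⇒ V=58.8589 exercise | (k=4,j=1): S=98.7235, (K−S)⁺=27.8465, hold=34.3578 ⇒ V=34.3578 continue | (k=4,j=2): S=143.9400, (K−S)⁺=0.0000, hold=14.0338 ⇒ V=14.0338 continue | (k=4,j=3): S=209.8661, (K−S)⁺=0.0000, hold=3.3348 ⇒ V=3.3348 continue | (k=4,j=4): S=305.9871, (K−S)⁺=0.0000, hold=0.3152 ⇒ V=0.3152 continue  boundary S*=67.7111
step 3: (k=3,j=0): S=81.7599, (K−S)⁺=44.8101, hold=47.2474 ⇒ V=47.2474 continue | (k=3,j=1): S=119.2068, (K−S)⁺=7.3632, hold=24.7919 ⇒ V=24.7919 continue | (k=3,j=2): S=173.8049, (K−S)⁺=0.0000, hold=9.0166 ⇒ V=9.0166 continue | (k=3,j=3): S=253.4094, (K−S)⁺=0.0000, hold=1.9216 ⇒ V=1.9216 continue  boundary S*=-
step 2: (k=2,j=0): S=98.7235, (K−S)⁺=27.8465, hold=36.6359 ⇒ V=36.6359 continue | (k=2,j=1): S=143.9400, (K−S)⁺=0.0000, hold=17.3755 ⇒ V=17.3755 continue | (k=2,j=2): S=209.8661, (K−S)⁺=0.0000, hold=5.6908 ⇒ V=5.6908 continue  boundary S*=-
step 1: (k=1,j=0): S=119.2068, (K−S)⁺=7.3632, hold=27.5520 ⇒ V=27.5520 continue | (k=1,j=1): S=173.8049, (K−S)⁺=0.0000, hold=11.8866 ⇒ V=11.8866 continue  boundary S*=-
step 0: (k=0,j=0): S=143.9400, (K−S)⁺=0.0000, hold=20.1739 ⇒ V=20.1739 continue  boundary S*=-

price = 20.1739
boundary = - - - - 67.7111 56.0763 67.7111 81.7599 98.7235
tree:
20.1739
27.5520 11.8866
36.6359 17.3755 5.6908
47.2474 24.7919 9.0166 1.9216
58.8589 34.3578 14.0338 3.3348 0.3152
70.4937 45.9546 21.3580 5.7481 0.5919 0.0000
80.1293 58.8589 31.5654 9.8284 1.1117 0.0000 0.0000
88.1092 70.4937 44.8101 16.6428 2.0877 0.0000 0.0000 0.0000
94.7179 80.1293 58.8589 27.8465 3.9207 0.0000 0.0000 0.0000 0.0000
100.1910 88.1092 70.4937 44.8101 7.3632 0.0000 0.0000 0.0000 0.0000 0.0000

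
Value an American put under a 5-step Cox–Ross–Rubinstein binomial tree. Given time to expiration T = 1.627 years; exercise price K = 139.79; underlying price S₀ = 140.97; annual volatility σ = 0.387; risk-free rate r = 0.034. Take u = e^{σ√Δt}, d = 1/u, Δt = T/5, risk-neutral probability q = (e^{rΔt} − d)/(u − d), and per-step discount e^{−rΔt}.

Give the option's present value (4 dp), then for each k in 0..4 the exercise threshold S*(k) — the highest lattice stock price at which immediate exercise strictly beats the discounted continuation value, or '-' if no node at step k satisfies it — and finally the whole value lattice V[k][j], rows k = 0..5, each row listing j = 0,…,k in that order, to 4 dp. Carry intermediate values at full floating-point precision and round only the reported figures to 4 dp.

Δt=0.32540, u=1.24702, d=0.80191, q=0.47003, disc=e^(-rΔt)=0.98900
k=5 terminal: V=max(K-S,0) → 93.0431 67.0953 26.7448 0.0000 0.0000 0.0000
k=4: j=0 S=58.2945 intr=81.4955 cont=79.9574 V=81.4955[EX]; j=1 S=90.6520 intr=49.1380 cont=47.6000 V=49.1380[EX]; j=2 S=140.9700 intr=0.0000 cont=14.0181 V=14.0181[hold]; j=3 S=219.2180 intr=0.0000 cont=0.0000 V=0.0000[hold]; j=4 S=340.8988 intr=0.0000 cont=0.0000 V=0.0000[hold]  S*(4)=90.6520
k=3: j=0 S=72.6947 intr=67.0953 cont=65.5573 V=67.0953[EX]; j=1 S=113.0452 intr=26.7448 cont=32.2717 V=32.2717[hold]; j=2 S=175.7929 intr=0.0000 cont=7.3475 V=7.3475[hold]; j=3 S=273.3700 intr=0.0000 cont=0.0000 V=0.0000[hold]  S*(3)=72.6947
k=2: j=0 S=90.6520 intr=49.1380 cont=50.1692 V=50.1692[hold]; j=1 S=140.9700 intr=0.0000 cont=20.3305 V=20.3305[hold]; j=2 S=219.2180 intr=0.0000 cont=3.8511 V=3.8511[hold]  S*(2)=-
k=1: j=0 S=113.0452 intr=26.7448 cont=35.7465 V=35.7465[hold]; j=1 S=175.7929 intr=0.0000 cont=12.4463 V=12.4463[hold]  S*(1)=-
k=0: j=0 S=140.9700 intr=0.0000 cont=24.5220 V=24.5220[hold]  S*(0)=-

price = 24.5220
boundary = - - - 72.6947 90.6520
tree:
24.5220
35.7465 12.4463
50.1692 20.3305 3.8511
67.0953 32.2717 7.3475 0.0000
81.4955 49.1380 14.0181 0.0000 0.0000
93.0431 67.0953 26.7448 0.0000 0.0000 0.0000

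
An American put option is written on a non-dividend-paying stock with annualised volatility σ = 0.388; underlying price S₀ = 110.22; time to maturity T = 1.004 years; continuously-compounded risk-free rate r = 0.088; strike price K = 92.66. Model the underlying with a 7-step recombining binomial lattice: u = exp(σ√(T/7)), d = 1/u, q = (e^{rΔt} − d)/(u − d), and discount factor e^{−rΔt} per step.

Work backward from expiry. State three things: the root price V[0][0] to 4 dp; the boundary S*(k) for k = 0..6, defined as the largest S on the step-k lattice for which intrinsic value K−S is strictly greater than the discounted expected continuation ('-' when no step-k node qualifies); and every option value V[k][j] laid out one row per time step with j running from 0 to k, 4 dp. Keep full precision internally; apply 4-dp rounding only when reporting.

Δt=0.14343, u=1.15829, d=0.86334, q=0.50639, disc=e^(-rΔt)=0.98746
k=7 terminal: V=max(K-S,0) → 53.2557 39.7939 21.7332 0.0000 0.0000 0.0000 0.0000 0.0000
k=6: j=0 S=45.6416 intr=47.0184 cont=45.8562 V=47.0184[EX]; j=1 S=61.2342 intr=31.4258 cont=30.2636 V=31.4258[EX]; j=2 S=82.1537 intr=10.5063 cont=10.5931 V=10.5931[hold]; j=3 S=110.2200 intr=0.0000 cont=0.0000 V=0.0000[hold]; j=4 S=147.8746 intr=0.0000 cont=0.0000 V=0.0000[hold]; j=5 S=198.3933 intr=0.0000 cont=0.0000 V=0.0000[hold]; j=6 S=266.1707 intr=0.0000 cont=0.0000 V=0.0000[hold]  S*(6)=61.2342
k=5: j=0 S=52.8661 intr=39.7939 cont=38.6317 V=39.7939[EX]; j=1 S=70.9268 intr=21.7332 cont=20.6144 V=21.7332[EX]; j=2 S=95.1577 intr=0.0000 cont=5.1632 V=5.1632[hold]; j=3 S=127.6665 intr=0.0000 cont=0.0000 V=0.0000[hold]; j=4 S=171.2814 intr=0.0000 cont=0.0000 V=0.0000[hold]; j=5 S=229.7966 intr=0.0000 cont=0.0000 V=0.0000[hold]  S*(5)=70.9268
k=4: j=0 S=61.2342 intr=31.4258 cont=30.2636 V=31.4258[EX]; j=1 S=82.1537 intr=10.5063 cont=13.1749 V=13.1749[hold]; j=2 S=110.2200 intr=0.0000 cont=2.5166 V=2.5166[hold]; j=3 S=147.8746 intr=0.0000 cont=0.0000 V=0.0000[hold]; j=4 S=198.3933 intr=0.0000 cont=0.0000 V=0.0000[hold]  S*(4)=61.2342
k=3: j=0 S=70.9268 intr=21.7332 cont=21.9054 V=21.9054[hold]; j=1 S=95.1577 intr=0.0000 cont=7.6800 V=7.6800[hold]; j=2 S=127.6665 intr=0.0000 cont=1.2266 V=1.2266[hold]; j=3 S=171.2814 intr=0.0000 cont=0.0000 V=0.0000[hold]  S*(3)=-
k=2: j=0 S=82.1537 intr=10.5063 cont=14.5174 V=14.5174[hold]; j=1 S=110.2200 intr=0.0000 cont=4.3567 V=4.3567[hold]; j=2 S=147.8746 intr=0.0000 cont=0.5979 V=0.5979[hold]  S*(2)=-
k=1: j=0 S=95.1577 intr=0.0000 cont=9.2545 V=9.2545[hold]; j=1 S=127.6665 intr=0.0000 cont=2.4225 V=2.4225[hold]  S*(1)=-
k=0: j=0 S=110.2200 intr=0.0000 cont=5.7221 V=5.7221[hold]  S*(0)=-

price = 5.7221
boundary = - - - - 61.2342 70.9268 61.2342
tree:
5.7221
9.2545 2.4225
14.5174 4.3567 0.5979
21.9054 7.6800 1.2266 0.0000
31.4258 13.1749 2.5166 0.0000 0.0000
39.7939 21.7332 5.1632 0.0000 0.0000 0.0000
47.0184 31.4258 10.5931 0.0000 0.0000 0.0000 0.0000
53.2557 39.7939 21.7332 0.0000 0.0000 0.0000 0.0000 0.0000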